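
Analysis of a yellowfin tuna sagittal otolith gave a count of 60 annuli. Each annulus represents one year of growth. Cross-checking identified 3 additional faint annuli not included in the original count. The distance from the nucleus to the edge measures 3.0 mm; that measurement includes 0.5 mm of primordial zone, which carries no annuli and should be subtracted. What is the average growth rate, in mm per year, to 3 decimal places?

0.040 mm per year

Correcting the raw count gives 60 + 3 = 63 true annuli.
Removing the 0.5 mm offcut leaves 3.0 − 0.5 = 2.5 mm.
Extension rate ≈ 2.5 / 63 = 0.040 mm per year.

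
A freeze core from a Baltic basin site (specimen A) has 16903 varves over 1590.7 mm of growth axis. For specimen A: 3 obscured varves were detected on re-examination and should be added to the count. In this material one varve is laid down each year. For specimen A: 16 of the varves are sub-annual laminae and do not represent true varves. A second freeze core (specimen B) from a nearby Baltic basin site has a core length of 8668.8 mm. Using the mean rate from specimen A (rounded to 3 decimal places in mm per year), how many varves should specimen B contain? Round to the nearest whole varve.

92221 varves

Specimen A: correcting the raw count gives 16903 − 16 + 3 = 16890 true varves.
A: Mean rate = 1590.7 mm / 16890 years ≈ 0.094 mm/yr.
For B, 8668.8 / 0.094 = 92221.28 years ≈ 92221 varves.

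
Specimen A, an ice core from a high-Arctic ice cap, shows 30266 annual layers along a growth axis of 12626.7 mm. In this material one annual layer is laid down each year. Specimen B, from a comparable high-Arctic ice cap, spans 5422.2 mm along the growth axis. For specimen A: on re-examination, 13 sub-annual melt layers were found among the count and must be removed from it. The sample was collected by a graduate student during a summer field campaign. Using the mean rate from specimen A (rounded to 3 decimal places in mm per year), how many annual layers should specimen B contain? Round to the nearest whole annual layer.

13003 annual layers

Specimen A: correcting the raw count gives 30266 − 13 = 30253 true annual layers.
A: 12626.7 mm over 30253 years gives 12626.7 / 30253 ≈ 0.417 mm per year.
Specimen B: 5422.2 mm / 0.417 mm per year = 13002.88 years ≈ 13003 annual layers.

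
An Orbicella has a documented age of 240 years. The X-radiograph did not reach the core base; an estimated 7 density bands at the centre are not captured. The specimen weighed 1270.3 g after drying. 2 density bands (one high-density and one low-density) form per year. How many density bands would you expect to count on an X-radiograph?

473 density bands

With 2 density bands per year, 240 years would produce 240 × 2 = 480 density bands.
Less the 7 uncaptured density bands: 480 − 7 = 473.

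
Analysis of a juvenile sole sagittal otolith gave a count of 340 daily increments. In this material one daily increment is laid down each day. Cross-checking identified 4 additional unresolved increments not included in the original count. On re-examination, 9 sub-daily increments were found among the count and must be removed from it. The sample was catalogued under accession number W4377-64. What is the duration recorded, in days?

335 d

Correcting the raw count gives 340 − 9 + 4 = 335 true daily increments.
At one daily increment per day, that is 335 days.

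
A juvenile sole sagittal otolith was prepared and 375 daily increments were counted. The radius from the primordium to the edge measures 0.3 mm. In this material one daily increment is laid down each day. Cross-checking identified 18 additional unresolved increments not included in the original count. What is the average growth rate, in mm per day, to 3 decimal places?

0.001 mm per day

Adjusted count: 375 + 18 = 393 daily increments.
Extension rate ≈ 0.3 / 393 = 0.001 mm per day.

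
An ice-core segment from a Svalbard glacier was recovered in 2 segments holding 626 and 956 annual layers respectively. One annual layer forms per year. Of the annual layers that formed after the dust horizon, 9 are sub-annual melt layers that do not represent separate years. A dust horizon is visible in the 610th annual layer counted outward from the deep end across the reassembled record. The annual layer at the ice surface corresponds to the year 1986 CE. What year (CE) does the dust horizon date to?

Total annual layers = 626 + 956 = 1582.
1582 − 610 = 972 annual layers lie beyond the dust horizon toward the ice surface.
972 − 9 false = 963 true annual layers after the dust horizon.
Counting back 963 years from 1986 CE places the dust horizon in 1986 − 963 = 1023 CE.

1023 CE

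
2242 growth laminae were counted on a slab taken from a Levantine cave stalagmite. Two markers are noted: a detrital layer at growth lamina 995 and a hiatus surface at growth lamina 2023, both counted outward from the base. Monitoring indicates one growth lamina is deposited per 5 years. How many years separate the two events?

2023 − 995 = 1028 growth laminae lie between the two events.
Multiplying by 5 years per growth lamina: 1028 × 5 = 5140 years.

5140 yr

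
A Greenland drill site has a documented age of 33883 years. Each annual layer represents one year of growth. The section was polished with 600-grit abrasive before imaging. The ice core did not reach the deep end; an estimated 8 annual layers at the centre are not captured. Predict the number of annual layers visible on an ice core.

33875 annual layers

At one annual layer per year, 33883 years correspond to 33883 annual layers.
33883 − 8 missed = 33875 annual layers expected in the prepared section.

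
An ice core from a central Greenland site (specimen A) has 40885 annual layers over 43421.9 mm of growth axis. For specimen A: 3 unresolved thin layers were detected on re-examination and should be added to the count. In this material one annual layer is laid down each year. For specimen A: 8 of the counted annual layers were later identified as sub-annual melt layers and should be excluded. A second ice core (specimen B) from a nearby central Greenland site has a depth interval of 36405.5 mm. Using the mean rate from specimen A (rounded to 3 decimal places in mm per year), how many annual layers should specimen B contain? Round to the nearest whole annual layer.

34280 annual layers

Specimen A: correcting the raw count gives 40885 − 8 + 3 = 40880 true annual layers.
A: 43421.9 mm over 40880 years gives 43421.9 / 40880 ≈ 1.062 mm per year.
For B, 36405.5 / 1.062 = 34280.13 years ≈ 34280 annual layers.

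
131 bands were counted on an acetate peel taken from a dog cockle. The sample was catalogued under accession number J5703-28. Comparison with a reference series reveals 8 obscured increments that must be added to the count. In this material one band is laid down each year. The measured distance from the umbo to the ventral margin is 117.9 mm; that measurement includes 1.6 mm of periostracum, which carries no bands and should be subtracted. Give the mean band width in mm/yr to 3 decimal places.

Correcting the raw count gives 131 + 8 = 139 true bands.
Removing the 1.6 mm offcut leaves 117.9 − 1.6 = 116.3 mm.
Mean rate = 116.3 mm / 139 years ≈ 0.837 mm/yr.

0.837 mm/yr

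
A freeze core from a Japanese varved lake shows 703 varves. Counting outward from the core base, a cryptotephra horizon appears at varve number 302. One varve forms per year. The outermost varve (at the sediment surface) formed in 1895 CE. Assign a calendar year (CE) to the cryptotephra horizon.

1494 CE

703 − 302 = 401 varves lie beyond the cryptotephra horizon toward the sediment surface.
Counting back 401 years from 1895 CE places the cryptotephra horizon in 1895 − 401 = 1494 CE.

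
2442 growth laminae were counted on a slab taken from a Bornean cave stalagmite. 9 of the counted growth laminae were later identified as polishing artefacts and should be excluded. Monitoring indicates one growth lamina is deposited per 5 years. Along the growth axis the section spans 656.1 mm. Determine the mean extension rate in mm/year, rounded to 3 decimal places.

0.054 mm/year

Correcting the raw count gives 2442 − 9 = 2433 true growth laminae.
Multiplying by 5 years per growth lamina: 2433 × 5 = 12165 years.
Mean rate = 656.1 mm / 12165 years ≈ 0.054 mm/year.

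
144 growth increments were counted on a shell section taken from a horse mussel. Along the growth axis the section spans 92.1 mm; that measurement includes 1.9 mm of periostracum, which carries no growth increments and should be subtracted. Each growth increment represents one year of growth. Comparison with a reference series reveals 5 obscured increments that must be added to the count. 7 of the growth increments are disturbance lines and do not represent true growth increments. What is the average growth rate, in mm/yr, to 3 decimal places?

0.635 mm/yr

Adjusted count: 144 − 7 + 5 = 142 growth increments.
The growth record spans 92.1 − 1.9 = 90.2 mm.
90.2 mm over 142 years gives 90.2 / 142 ≈ 0.635 mm/yr.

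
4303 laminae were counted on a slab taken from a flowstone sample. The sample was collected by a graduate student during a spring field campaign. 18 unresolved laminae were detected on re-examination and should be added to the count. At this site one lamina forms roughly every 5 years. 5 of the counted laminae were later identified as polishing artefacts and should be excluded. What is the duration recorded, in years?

21580 years

Adjusted count: 4303 − 5 + 18 = 4316 laminae.
At 5 years per lamina, 4316 × 5 = 21580 years.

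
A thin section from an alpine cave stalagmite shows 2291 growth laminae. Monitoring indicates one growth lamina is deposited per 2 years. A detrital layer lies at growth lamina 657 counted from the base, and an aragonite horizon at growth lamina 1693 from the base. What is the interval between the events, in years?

The two markers are separated by 1693 − 657 = 1036 growth laminae.
Multiplying by 2 years per growth lamina: 1036 × 2 = 2072 years.

2072 years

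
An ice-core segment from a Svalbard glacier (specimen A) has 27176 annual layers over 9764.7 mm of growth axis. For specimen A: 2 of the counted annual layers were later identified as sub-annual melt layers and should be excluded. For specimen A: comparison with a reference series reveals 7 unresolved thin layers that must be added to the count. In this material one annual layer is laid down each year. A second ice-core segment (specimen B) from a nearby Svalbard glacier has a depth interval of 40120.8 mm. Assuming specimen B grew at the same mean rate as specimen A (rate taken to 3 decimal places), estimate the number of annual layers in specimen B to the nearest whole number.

Specimen A: true annual layer count = 27176 − 2 + 7 = 27181.
A: Extension rate ≈ 9764.7 / 27181 = 0.359 mm/year.
For B, 40120.8 / 0.359 = 111757.10 years ≈ 111757 annual layers.

111757 annual layers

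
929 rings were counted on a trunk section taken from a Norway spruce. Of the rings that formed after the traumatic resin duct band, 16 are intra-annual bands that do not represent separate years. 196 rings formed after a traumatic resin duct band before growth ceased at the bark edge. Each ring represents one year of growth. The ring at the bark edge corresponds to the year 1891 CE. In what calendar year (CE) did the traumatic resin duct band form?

1711 CE

196 rings post-date the traumatic resin duct band.
196 − 16 false = 180 true rings after the traumatic resin duct band.
1891 − 180 = 1711 CE.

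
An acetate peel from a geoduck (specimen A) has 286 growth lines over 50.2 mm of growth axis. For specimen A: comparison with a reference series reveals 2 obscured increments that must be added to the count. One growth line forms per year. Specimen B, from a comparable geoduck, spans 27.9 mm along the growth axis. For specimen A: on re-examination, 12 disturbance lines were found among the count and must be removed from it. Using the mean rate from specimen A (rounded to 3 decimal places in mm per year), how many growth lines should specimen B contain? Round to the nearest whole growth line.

153 growth lines

Specimen A: true growth line count = 286 − 12 + 2 = 276.
A: Extension rate ≈ 50.2 / 276 = 0.182 mm per year.
For B, 27.9 / 0.182 = 153.30 years ≈ 153 growth lines.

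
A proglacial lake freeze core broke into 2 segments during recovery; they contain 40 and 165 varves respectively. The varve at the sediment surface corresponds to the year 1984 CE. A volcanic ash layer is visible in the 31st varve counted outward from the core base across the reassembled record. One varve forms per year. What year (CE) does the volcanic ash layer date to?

1810 CE

Total varves = 40 + 165 = 205.
Between varve 31 and the sediment surface there are 205 − 31 = 174 varves.
The varve at the sediment surface is 1984 CE, so the volcanic ash layer dates to 1984 − 174 = 1810 CE.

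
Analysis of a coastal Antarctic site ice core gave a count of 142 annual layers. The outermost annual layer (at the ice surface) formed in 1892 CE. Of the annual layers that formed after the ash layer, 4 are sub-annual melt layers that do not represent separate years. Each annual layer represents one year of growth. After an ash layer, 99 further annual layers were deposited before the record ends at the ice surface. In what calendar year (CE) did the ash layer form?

99 annual layers post-date the ash layer.
Excluding 4 false annual layers: 99 − 4 = 95.
The annual layer at the ice surface is 1892 CE, so the ash layer dates to 1892 − 95 = 1797 CE.

1797 CE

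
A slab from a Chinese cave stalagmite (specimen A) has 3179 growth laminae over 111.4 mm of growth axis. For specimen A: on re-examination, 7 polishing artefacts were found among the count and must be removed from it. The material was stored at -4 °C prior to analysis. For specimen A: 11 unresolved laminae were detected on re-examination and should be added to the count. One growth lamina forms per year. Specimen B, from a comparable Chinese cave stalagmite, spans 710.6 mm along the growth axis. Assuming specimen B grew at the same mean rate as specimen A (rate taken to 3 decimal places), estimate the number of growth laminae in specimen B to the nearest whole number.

Specimen A: correcting the raw count gives 3179 − 7 + 11 = 3183 true growth laminae.
A: 111.4 mm over 3183 years gives 111.4 / 3183 ≈ 0.035 mm/year.
Specimen B: 710.6 mm / 0.035 mm per year = 20302.86 years ≈ 20303 growth laminae.

20303 growth laminae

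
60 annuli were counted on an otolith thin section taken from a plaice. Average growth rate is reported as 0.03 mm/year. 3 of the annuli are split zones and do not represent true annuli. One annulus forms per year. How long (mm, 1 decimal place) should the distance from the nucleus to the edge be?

True annulus count = 60 − 3 = 57.
57 years at 0.03 mm/year gives 0.03 × 57 = 1.7 mm.

1.7 mm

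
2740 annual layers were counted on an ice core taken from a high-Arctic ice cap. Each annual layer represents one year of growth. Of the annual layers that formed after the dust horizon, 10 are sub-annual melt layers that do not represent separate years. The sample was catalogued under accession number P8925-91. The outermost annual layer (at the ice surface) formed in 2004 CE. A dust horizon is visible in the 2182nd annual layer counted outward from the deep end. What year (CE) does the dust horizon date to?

2740 − 2182 = 558 annual layers lie beyond the dust horizon toward the ice surface.
Removing the 10 false annual layers leaves 558 − 10 = 548 true annual layers beyond the dust horizon.
The annual layer at the ice surface is 2004 CE, so the dust horizon dates to 2004 − 548 = 1456 CE.

1456 CE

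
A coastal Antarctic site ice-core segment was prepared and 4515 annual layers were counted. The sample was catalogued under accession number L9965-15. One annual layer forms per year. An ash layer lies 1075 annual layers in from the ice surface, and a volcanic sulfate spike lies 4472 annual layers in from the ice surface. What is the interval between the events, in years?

3397 yr

Separation: 4472 − 1075 = 3397 annual layers.
One annual layer per year makes the interval 3397 years.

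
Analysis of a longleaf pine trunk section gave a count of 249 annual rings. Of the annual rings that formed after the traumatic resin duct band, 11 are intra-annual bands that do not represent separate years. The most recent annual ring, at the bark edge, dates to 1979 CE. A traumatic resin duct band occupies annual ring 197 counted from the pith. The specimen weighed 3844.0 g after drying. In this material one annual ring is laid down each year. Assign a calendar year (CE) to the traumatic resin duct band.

1938 CE

249 − 197 = 52 annual rings lie beyond the traumatic resin duct band toward the bark edge.
Excluding 11 false annual rings: 52 − 11 = 41.
1979 − 41 = 1938 CE.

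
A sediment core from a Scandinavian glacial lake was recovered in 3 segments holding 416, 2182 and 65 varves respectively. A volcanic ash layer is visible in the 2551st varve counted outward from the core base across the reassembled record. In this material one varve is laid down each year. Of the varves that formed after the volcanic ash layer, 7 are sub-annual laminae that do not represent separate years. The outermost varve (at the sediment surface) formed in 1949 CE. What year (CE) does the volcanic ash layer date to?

1844 CE

Total varves = 416 + 2182 + 65 = 2663.
The volcanic ash layer sits at varve 2551 from the core base, so 2663 − 2551 = 112 varves formed after it.
Excluding 7 false varves: 112 − 7 = 105.
Counting back 105 years from 1949 CE places the volcanic ash layer in 1949 − 105 = 1844 CE.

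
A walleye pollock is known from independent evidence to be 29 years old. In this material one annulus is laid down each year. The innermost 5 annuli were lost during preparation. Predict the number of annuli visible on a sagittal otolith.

24 annuli

One annulus per year gives 29 annuli over 29 years.
Less the 5 uncaptured annuli: 29 − 5 = 24.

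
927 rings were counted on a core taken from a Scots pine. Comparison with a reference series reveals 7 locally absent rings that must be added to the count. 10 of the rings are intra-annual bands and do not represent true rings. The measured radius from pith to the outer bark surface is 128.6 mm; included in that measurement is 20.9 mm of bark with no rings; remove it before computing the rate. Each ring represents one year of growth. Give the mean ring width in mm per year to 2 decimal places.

After corrections the count is 927 − 10 + 7 = 924 rings.
Removing the 20.9 mm offcut leaves 128.6 − 20.9 = 107.7 mm.
Mean rate = 107.7 mm / 924 years ≈ 0.12 mm per year.

0.12 mm per year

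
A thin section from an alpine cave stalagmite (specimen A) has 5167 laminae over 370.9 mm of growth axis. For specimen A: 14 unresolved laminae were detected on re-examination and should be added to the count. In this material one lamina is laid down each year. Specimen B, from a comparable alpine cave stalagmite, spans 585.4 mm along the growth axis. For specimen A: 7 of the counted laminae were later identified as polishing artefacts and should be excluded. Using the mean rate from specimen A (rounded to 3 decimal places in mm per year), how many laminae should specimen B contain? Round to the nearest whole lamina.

Specimen A: adjusted count: 5167 − 7 + 14 = 5174 laminae.
A: Extension rate ≈ 370.9 / 5174 = 0.072 mm/year.
B spans 585.4 / 0.072 = 8130.56 years ≈ 8131 laminae.

8131 laminae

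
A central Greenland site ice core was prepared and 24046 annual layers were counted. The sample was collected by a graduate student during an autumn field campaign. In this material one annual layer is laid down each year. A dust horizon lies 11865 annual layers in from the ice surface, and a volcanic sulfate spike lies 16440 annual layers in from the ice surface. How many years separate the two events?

4575 years

The two markers are separated by 16440 − 11865 = 4575 annual layers.
One annual layer per year makes the interval 4575 years.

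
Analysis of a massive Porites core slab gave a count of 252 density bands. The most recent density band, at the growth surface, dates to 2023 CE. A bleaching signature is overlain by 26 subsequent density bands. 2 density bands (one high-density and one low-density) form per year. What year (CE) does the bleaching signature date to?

2010 CE

There are 26 density bands younger than the bleaching signature.
With 2 density bands per year, 26 / 2 = 13 years.
Counting back 13 years from 2023 CE places the bleaching signature in 2023 − 13 = 2010 CE.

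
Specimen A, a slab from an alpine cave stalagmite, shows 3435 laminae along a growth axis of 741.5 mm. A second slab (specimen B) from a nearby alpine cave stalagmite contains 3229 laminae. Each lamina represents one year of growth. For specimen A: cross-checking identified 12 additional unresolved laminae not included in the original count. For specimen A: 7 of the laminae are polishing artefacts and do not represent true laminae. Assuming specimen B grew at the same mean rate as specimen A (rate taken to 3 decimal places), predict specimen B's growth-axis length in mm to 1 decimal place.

Specimen A: true lamina count = 3435 − 7 + 12 = 3440.
A: Mean rate = 741.5 mm / 3440 years ≈ 0.216 mm/year.
B's length ≈ 0.216 × 3229 = 697.5 mm.

697.5 mm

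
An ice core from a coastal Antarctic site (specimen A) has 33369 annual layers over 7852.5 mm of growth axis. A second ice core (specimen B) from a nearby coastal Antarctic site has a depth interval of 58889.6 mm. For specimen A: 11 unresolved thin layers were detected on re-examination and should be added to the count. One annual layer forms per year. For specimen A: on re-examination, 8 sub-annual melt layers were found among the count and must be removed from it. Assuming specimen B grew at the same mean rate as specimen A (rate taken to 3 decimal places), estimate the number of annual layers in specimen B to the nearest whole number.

250594 annual layers

Specimen A: true annual layer count = 33369 − 8 + 11 = 33372.
A: Extension rate ≈ 7852.5 / 33372 = 0.235 mm per year.
For B, 58889.6 / 0.235 = 250594.04 years ≈ 250594 annual layers.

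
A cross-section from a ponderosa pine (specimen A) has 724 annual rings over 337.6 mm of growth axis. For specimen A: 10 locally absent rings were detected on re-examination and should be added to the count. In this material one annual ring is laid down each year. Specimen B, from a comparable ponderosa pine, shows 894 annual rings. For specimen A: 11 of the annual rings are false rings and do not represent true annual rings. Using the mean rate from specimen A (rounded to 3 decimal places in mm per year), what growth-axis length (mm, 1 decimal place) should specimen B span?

Specimen A: correcting the raw count gives 724 − 11 + 10 = 723 true annual rings.
A: 337.6 mm over 723 years gives 337.6 / 723 ≈ 0.467 mm per year.
For B, 0.467 mm/year × 894 years = 417.5 mm.

417.5 mm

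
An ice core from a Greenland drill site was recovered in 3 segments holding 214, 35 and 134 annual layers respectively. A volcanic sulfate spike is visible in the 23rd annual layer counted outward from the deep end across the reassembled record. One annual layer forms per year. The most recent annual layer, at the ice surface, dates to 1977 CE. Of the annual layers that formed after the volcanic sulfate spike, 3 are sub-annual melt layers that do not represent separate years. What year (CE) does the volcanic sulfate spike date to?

Total annual layers = 214 + 35 + 134 = 383.
Between annual layer 23 and the ice surface there are 383 − 23 = 360 annual layers.
360 − 3 false = 357 true annual layers after the volcanic sulfate spike.
Counting back 357 years from 1977 CE places the volcanic sulfate spike in 1977 − 357 = 1620 CE.

1620 CE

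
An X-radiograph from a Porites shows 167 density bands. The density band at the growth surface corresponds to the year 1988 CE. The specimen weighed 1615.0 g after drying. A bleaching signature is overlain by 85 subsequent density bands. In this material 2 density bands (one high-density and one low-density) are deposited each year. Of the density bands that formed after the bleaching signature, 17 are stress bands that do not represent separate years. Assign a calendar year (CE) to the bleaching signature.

85 density bands formed after the bleaching signature.
Removing the 17 false density bands leaves 85 − 17 = 68 true density bands beyond the bleaching signature.
68 density bands at 2 per year is 68 / 2 = 34 years.
1988 − 34 = 1954 CE.

1954 CE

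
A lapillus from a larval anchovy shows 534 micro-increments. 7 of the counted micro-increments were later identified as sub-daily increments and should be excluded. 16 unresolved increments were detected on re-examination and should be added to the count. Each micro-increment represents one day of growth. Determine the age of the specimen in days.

543 d

After corrections the count is 534 − 7 + 16 = 543 micro-increments.
With a one-to-one micro-increment periodicity this is 543 days.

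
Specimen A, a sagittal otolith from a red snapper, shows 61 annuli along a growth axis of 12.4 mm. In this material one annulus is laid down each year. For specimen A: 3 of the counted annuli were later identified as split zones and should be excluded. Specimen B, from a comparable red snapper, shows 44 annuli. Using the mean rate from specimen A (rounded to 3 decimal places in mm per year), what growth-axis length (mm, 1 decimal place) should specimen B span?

Specimen A: true annulus count = 61 − 3 = 58.
A: 12.4 mm over 58 years gives 12.4 / 58 ≈ 0.214 mm/yr.
Length of B = 0.214 × 44 = 9.4 mm.

9.4 mm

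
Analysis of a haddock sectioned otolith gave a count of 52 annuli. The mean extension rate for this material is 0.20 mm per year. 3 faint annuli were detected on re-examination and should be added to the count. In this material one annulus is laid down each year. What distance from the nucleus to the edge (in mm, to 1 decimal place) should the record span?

True annulus count = 52 + 3 = 55.
Predicted length = 0.20 mm/year × 55 years = 11.0 mm.

11.0 mm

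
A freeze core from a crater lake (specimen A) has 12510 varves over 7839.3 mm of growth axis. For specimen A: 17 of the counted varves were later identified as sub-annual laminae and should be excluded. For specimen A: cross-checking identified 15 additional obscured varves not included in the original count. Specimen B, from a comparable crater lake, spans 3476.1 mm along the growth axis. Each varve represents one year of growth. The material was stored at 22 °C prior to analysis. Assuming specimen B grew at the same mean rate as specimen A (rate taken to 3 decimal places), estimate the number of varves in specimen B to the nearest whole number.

5544 varves

Specimen A: true varve count = 12510 − 17 + 15 = 12508.
A: Mean rate = 7839.3 mm / 12508 years ≈ 0.627 mm/yr.
For B, 3476.1 / 0.627 = 5544.02 years ≈ 5544 varves.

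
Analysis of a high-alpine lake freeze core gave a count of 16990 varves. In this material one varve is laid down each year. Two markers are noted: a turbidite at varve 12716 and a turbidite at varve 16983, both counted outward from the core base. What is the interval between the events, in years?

The two markers are separated by 16983 − 12716 = 4267 varves.
At one varve per year, 4267 years elapsed between them.

4267 years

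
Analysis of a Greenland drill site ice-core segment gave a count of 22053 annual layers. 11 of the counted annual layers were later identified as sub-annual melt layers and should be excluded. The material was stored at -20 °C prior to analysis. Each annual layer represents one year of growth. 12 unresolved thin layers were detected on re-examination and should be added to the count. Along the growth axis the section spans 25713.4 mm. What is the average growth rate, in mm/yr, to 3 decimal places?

True annual layer count = 22053 − 11 + 12 = 22054.
Mean rate = 25713.4 mm / 22054 years ≈ 1.166 mm/yr.

1.166 mm/yr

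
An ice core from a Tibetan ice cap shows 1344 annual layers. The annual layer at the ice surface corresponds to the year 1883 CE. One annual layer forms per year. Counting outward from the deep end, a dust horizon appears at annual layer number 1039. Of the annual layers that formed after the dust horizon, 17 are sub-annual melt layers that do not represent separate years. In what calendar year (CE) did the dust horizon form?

1595 CE

Between annual layer 1039 and the ice surface there are 1344 − 1039 = 305 annual layers.
305 − 17 false = 288 true annual layers after the dust horizon.
1883 − 288 = 1595 CE.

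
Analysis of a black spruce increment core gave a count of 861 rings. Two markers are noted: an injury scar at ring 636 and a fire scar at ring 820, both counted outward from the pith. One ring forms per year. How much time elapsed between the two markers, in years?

Separation: 820 − 636 = 184 rings.
One ring per year makes the interval 184 years.

184 years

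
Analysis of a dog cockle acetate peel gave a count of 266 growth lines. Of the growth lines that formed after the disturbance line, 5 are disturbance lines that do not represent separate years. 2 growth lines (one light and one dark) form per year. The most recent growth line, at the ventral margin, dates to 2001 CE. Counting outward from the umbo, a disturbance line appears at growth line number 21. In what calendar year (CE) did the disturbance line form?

1881 CE

Between growth line 21 and the ventral margin there are 266 − 21 = 245 growth lines.
245 − 5 false = 240 true growth lines after the disturbance line.
Dividing by 2 growth lines per year: 240 / 2 = 120 years.
2001 − 120 = 1881 CE.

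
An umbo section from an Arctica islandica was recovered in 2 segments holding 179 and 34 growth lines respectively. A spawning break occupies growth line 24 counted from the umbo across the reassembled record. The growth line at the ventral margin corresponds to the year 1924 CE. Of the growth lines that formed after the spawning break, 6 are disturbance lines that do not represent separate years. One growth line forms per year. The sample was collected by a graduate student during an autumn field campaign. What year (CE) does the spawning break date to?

Total growth lines = 179 + 34 = 213.
The spawning break sits at growth line 24 from the umbo, so 213 − 24 = 189 growth lines formed after it.
Excluding 6 false growth lines: 189 − 6 = 183.
Counting back 183 years from 1924 CE places the spawning break in 1924 − 183 = 1741 CE.

1741 CE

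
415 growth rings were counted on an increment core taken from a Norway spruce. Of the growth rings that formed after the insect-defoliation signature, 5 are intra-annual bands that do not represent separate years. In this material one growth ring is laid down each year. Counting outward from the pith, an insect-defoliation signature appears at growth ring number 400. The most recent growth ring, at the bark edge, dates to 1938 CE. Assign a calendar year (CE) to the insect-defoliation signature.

The insect-defoliation signature sits at growth ring 400 from the pith, so 415 − 400 = 15 growth rings formed after it.
15 − 5 false = 10 true growth rings after the insect-defoliation signature.
Counting back 10 years from 1938 CE places the insect-defoliation signature in 1938 − 10 = 1928 CE.

1928 CE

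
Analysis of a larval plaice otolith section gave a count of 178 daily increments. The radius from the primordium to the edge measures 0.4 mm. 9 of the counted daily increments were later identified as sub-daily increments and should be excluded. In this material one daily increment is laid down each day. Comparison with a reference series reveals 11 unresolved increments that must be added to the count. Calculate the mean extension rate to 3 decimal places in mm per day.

0.002 mm per day

After corrections the count is 178 − 9 + 11 = 180 daily increments.
Mean rate = 0.4 mm / 180 days ≈ 0.002 mm per day.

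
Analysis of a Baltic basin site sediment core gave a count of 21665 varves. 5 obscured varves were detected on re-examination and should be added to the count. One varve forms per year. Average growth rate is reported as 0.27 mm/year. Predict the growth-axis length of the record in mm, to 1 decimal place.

After corrections the count is 21665 + 5 = 21670 varves.
21670 years at 0.27 mm/year gives 0.27 × 21670 = 5850.9 mm.

5850.9 mm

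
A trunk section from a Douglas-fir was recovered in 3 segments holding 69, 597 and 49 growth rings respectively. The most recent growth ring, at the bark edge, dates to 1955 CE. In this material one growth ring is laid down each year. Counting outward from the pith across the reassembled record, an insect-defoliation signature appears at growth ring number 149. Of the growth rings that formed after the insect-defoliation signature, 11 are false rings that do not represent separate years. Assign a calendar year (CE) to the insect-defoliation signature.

Total growth rings = 69 + 597 + 49 = 715.
Between growth ring 149 and the bark edge there are 715 − 149 = 566 growth rings.
566 − 11 false = 555 true growth rings after the insect-defoliation signature.
The growth ring at the bark edge is 1955 CE, so the insect-defoliation signature dates to 1955 − 555 = 1400 CE.

1400 CE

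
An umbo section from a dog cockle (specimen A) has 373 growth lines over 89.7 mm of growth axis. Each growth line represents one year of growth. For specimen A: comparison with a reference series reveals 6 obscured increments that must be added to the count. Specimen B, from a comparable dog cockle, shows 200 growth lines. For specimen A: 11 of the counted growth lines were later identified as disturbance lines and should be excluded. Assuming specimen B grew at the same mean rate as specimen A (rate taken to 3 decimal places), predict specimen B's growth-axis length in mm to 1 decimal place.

Specimen A: adjusted count: 373 − 11 + 6 = 368 growth lines.
A: Extension rate ≈ 89.7 / 368 = 0.244 mm/year.
For B, 0.244 mm/year × 200 years = 48.8 mm.

48.8 mm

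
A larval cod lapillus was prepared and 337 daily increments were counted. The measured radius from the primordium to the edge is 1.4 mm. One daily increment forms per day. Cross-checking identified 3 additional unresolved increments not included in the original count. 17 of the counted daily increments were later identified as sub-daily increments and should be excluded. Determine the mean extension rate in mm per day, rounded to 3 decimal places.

0.004 mm per day

True daily increment count = 337 − 17 + 3 = 323.
Mean rate = 1.4 mm / 323 days ≈ 0.004 mm per day.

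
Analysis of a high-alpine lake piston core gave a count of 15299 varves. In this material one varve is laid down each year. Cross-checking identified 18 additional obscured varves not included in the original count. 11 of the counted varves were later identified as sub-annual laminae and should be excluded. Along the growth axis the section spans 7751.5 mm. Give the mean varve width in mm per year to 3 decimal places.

0.506 mm per year

Adjusted count: 15299 − 11 + 18 = 15306 varves.
Extension rate ≈ 7751.5 / 15306 = 0.506 mm per year.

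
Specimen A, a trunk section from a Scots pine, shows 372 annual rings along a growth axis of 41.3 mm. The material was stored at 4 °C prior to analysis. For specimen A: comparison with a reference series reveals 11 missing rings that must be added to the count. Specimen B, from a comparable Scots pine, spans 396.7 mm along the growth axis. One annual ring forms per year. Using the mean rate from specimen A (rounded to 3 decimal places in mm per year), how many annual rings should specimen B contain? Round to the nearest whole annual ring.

Specimen A: true annual ring count = 372 + 11 = 383.
A: 41.3 mm over 383 years gives 41.3 / 383 ≈ 0.108 mm/yr.
For B, 396.7 / 0.108 = 3673.15 years ≈ 3673 annual rings.

3673 annual rings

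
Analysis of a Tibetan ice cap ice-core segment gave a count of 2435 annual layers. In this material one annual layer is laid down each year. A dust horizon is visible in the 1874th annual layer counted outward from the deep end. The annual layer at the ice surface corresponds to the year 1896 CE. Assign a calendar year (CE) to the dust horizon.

1335 CE

Between annual layer 1874 and the ice surface there are 2435 − 1874 = 561 annual layers.
1896 − 561 = 1335 CE.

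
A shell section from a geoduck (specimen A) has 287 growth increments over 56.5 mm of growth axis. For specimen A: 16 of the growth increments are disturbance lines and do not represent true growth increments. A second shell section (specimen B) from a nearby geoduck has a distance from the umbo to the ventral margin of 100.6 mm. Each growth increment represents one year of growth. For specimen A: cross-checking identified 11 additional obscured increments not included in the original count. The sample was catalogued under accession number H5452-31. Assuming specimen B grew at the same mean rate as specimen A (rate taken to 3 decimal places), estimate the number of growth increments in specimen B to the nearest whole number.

503 growth increments

Specimen A: adjusted count: 287 − 16 + 11 = 282 growth increments.
A: Mean rate = 56.5 mm / 282 years ≈ 0.200 mm/year.
For B, 100.6 / 0.200 = 503.00 years ≈ 503 growth increments.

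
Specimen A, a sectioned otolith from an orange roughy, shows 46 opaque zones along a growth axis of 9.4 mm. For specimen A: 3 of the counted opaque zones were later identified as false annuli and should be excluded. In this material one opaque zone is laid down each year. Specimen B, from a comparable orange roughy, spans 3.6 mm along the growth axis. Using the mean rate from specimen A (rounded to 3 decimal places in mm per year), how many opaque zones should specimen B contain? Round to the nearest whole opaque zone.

Specimen A: correcting the raw count gives 46 − 3 = 43 true opaque zones.
A: Mean rate = 9.4 mm / 43 years ≈ 0.219 mm/year.
For B, 3.6 / 0.219 = 16.44 years ≈ 16 opaque zones.

16 opaque zones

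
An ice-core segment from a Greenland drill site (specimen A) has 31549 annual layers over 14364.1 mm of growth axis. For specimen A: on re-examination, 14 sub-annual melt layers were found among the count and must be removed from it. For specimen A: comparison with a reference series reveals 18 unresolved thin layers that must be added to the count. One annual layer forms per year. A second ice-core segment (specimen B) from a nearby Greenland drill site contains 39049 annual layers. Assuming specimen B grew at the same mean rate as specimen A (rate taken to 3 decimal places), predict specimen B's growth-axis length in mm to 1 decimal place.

17767.3 mm

Specimen A: adjusted count: 31549 − 14 + 18 = 31553 annual layers.
A: Mean rate = 14364.1 mm / 31553 years ≈ 0.455 mm/year.
For B, 0.455 mm/year × 39049 years = 17767.3 mm.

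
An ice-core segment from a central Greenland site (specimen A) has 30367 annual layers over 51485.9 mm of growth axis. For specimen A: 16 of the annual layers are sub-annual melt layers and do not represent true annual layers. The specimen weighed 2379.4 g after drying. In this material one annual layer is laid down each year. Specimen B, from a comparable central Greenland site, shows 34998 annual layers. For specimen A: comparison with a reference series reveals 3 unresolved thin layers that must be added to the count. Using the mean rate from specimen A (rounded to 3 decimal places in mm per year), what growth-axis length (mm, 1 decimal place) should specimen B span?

59356.6 mm

Specimen A: after corrections the count is 30367 − 16 + 3 = 30354 annual layers.
A: Mean rate = 51485.9 mm / 30354 years ≈ 1.696 mm per year.
B's length ≈ 1.696 × 34998 = 59356.6 mm.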